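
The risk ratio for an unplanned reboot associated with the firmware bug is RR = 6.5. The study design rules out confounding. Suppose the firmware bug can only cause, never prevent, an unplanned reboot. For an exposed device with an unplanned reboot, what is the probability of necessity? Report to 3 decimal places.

Under exogeneity and monotonicity, PN = (RR − 1) / RR = 1 − 1/RR.
PN = (6.5 − 1) / 6.5 = 5.5 / 6.5 ≈ 0.8462

PN ≈ 0.846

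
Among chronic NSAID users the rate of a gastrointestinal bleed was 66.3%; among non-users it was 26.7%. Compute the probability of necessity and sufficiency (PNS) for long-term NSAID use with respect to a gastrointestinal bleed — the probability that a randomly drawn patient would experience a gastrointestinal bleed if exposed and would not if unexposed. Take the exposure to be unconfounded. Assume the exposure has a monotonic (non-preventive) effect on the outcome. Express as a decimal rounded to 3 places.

p₁ = 0.663, p₀ = 0.267.
Under exogeneity and monotonicity, PNS = p₁ − p₀.
PNS = 0.663 − 0.267 = 0.396

PNS ≈ 0.396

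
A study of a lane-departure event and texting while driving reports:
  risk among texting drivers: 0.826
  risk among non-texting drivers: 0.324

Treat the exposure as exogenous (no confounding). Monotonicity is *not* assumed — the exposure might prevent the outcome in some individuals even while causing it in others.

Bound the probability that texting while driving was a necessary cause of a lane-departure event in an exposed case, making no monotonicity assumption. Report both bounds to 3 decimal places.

0.608 ≤ PN ≤ 0.818

Let p₁ = 0.826, p₀ = 0.324.
Under exogeneity alone the bounds on PN are max{0,(p₁−p₀)/p₁} ≤ PN ≤ min{1,(1−p₀)/p₁}.
  lower = (p₁ − p₀)/p₁ = 0.502 / 0.826 ≈ 0.6077
  upper = min{1, (1 − p₀)/p₁} = 0.676 / 0.826 ≈ 0.8184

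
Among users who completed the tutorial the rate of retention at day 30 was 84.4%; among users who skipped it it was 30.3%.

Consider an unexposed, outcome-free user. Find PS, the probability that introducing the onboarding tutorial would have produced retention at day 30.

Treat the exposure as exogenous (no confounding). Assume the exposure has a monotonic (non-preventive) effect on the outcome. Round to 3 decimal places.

p₁ = 0.844, p₀ = 0.303.
Under exogeneity and monotonicity, PS = (p₁ − p₀) / (1 − p₀).
PS = (0.844 − 0.303) / (1 − 0.303) = 0.541 / 0.697 ≈ 0.7762

PS ≈ 0.776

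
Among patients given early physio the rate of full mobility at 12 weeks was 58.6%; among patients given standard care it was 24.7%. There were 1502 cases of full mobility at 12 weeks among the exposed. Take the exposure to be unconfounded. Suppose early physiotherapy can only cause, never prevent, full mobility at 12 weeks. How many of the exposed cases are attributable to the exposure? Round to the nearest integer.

p₁ = 0.586, p₀ = 0.247.
PN = (p₁ − p₀)/p₁ = (0.586 − 0.247) / 0.586 ≈ 0.57850.
Attributable cases ≈ PN × (exposed cases) = 0.57850 × 1502 ≈ 868.90.

about 869 cases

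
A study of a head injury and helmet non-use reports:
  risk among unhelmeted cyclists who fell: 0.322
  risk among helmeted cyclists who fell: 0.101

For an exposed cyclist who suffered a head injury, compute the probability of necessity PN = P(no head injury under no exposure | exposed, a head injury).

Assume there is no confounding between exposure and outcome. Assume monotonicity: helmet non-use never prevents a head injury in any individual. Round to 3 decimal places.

Let p₁ = 0.322, p₀ = 0.101.
Under exogeneity and monotonicity, PN = (p₁ − p₀) / p₁.
PN = (0.322 − 0.101) / 0.322 = 0.221 / 0.322 ≈ 0.6863

PN ≈ 0.686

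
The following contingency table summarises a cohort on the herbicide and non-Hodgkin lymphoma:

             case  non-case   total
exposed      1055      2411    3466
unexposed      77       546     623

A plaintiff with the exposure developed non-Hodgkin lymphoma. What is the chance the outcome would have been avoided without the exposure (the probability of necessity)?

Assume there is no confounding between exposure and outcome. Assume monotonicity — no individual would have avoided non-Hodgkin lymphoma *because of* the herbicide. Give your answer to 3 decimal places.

p₁ = P(outcome | exposed) = 1055/3466 = 0.30439
p₀ = P(outcome | unexposed) = 77/623 = 0.1236
Under exogeneity and monotonicity, PN = (p₁ − p₀)/p₁.
PN = (0.30439 − 0.1236) / 0.30439 ≈ 0.5940

PN ≈ 0.594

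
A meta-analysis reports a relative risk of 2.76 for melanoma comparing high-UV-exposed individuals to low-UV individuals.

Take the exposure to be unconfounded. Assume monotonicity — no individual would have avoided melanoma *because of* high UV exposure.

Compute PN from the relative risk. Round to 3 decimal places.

PN ≈ 0.638

Under exogeneity and monotonicity, PN = (RR − 1) / RR = 1 − 1/RR.
PN = (2.76 − 1) / 2.76 = 1.76 / 2.76 ≈ 0.6377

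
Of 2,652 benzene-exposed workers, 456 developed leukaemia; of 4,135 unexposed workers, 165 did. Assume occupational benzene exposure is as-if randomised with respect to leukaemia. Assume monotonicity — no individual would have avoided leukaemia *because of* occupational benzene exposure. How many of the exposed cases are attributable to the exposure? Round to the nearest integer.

p₁ = P(outcome | exposed) = 456/2652 = 0.17195
p₀ = P(outcome | unexposed) = 165/4135 = 0.039903
PN = (p₁ − p₀)/p₁ = (0.17195 − 0.039903) / 0.17195 ≈ 0.76793.
Attributable cases ≈ PN × (exposed cases) = 0.76793 × 456 ≈ 350.18.

about 350 cases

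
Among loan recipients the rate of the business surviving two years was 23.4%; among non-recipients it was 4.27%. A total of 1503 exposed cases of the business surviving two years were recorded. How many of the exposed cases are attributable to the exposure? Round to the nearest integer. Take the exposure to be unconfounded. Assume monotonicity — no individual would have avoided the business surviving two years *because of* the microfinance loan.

about 1229 cases

p₁ = 0.234, p₀ = 0.0427.
PN = (p₁ − p₀)/p₁ = (0.234 − 0.0427) / 0.234 ≈ 0.81752.
Attributable cases ≈ PN × (exposed cases) = 0.81752 × 1503 ≈ 1228.73.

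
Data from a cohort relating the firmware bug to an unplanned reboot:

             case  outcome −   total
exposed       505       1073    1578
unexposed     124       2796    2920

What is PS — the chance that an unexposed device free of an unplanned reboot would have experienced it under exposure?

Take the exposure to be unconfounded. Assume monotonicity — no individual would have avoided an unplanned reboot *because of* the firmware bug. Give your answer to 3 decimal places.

PS ≈ 0.290

p₁ = P(outcome | exposed) = 505/1578 = 0.32003
p₀ = P(outcome | unexposed) = 124/2920 = 0.042466
Under exogeneity and monotonicity, PS = (p₁ − p₀)/(1 − p₀).
PS = (0.32003 − 0.042466) / 0.95753 ≈ 0.2899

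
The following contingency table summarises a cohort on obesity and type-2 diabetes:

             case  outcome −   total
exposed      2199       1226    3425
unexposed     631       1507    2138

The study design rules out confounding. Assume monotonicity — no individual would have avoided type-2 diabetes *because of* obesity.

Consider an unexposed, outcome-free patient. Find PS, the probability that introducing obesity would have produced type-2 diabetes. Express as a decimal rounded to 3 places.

PS ≈ 0.492

p₁ = P(outcome | exposed) = 2199/3425 = 0.64204
p₀ = P(outcome | unexposed) = 631/2138 = 0.29514
Under exogeneity and monotonicity, PS = (p₁ − p₀)/(1 − p₀).
PS = (0.64204 − 0.29514) / 0.70486 ≈ 0.4922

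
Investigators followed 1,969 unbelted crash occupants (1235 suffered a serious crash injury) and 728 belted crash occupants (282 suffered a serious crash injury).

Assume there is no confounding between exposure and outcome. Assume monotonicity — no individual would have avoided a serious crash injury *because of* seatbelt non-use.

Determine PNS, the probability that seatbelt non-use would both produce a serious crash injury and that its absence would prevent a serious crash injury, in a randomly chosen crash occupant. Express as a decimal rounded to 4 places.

PNS ≈ 0.2399

p₁ = P(outcome | exposed) = 1235/1969 = 0.62722
p₀ = P(outcome | unexposed) = 282/728 = 0.38736
Under exogeneity and monotonicity, PNS = p₁ − p₀.
PNS = 0.62722 − 0.38736 = 0.23986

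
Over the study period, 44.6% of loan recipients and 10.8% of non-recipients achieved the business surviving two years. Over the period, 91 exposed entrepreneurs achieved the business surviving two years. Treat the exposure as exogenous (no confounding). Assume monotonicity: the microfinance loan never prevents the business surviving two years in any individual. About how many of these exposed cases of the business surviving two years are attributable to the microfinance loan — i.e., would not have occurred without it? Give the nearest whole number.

p₁ = 0.446, p₀ = 0.108.
PN = (p₁ − p₀)/p₁ = (0.446 − 0.108) / 0.446 ≈ 0.75785.
Attributable cases ≈ PN × (exposed cases) = 0.75785 × 91 ≈ 68.96.

about 69 cases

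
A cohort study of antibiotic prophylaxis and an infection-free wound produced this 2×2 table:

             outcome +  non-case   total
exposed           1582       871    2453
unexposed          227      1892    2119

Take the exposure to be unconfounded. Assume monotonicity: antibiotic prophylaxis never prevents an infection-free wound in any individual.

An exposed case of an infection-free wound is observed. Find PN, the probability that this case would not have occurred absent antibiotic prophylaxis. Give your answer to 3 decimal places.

PN ≈ 0.834

p₁ = P(outcome | exposed) = 1582/2453 = 0.64492
p₀ = P(outcome | unexposed) = 227/2119 = 0.10713
Under exogeneity and monotonicity, PN = (p₁ − p₀)/p₁.
PN = (0.64492 − 0.10713) / 0.64492 ≈ 0.8339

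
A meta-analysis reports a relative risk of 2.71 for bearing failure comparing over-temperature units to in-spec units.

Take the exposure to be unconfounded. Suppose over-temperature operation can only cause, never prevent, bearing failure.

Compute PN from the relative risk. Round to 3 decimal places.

PN ≈ 0.631

Under exogeneity and monotonicity, PN = (RR − 1) / RR = 1 − 1/RR.
PN = (2.71 − 1) / 2.71 = 1.71 / 2.71 ≈ 0.6310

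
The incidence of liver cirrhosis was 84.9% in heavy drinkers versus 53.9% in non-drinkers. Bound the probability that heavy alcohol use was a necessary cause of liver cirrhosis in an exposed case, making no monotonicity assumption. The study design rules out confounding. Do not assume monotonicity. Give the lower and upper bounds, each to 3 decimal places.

0.365 ≤ PN ≤ 0.543

p₁ = 0.849, p₀ = 0.539.
Under exogeneity alone the bounds on PN are max{0,(p₁−p₀)/p₁} ≤ PN ≤ min{1,(1−p₀)/p₁}.
  lower = (p₁ − p₀)/p₁ = 0.31 / 0.849 ≈ 0.3651
  upper = min{1, (1 − p₀)/p₁} = 0.461 / 0.849 ≈ 0.5430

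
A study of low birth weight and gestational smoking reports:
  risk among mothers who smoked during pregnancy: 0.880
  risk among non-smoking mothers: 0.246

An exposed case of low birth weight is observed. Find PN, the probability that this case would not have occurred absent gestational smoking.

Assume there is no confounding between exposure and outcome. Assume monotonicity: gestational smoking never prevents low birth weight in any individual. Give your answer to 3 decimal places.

PN ≈ 0.720

Let p₁ = 0.88, p₀ = 0.246.
Under exogeneity and monotonicity, PN = (p₁ − p₀) / p₁.
PN = (0.88 − 0.246) / 0.88 = 0.634 / 0.88 ≈ 0.7205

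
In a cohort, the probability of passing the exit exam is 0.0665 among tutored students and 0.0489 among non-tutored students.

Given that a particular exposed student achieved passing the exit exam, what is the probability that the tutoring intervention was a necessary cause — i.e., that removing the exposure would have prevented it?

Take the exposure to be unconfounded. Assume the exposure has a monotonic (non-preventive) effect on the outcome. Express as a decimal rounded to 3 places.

Let p₁ = 0.0665, p₀ = 0.0489.
Under exogeneity and monotonicity, PN = (p₁ − p₀) / p₁.
PN = (0.0665 − 0.0489) / 0.0665 = 0.0176 / 0.0665 ≈ 0.2647

PN ≈ 0.265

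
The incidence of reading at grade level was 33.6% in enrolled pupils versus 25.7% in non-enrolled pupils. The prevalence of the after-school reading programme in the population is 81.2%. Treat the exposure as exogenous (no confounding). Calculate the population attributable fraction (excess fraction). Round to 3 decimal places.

p₁ = 0.336, p₀ = 0.257.
Overall risk P(Y=1) = π·p₁ + (1−π)·p₀ = 0.812×0.336 + 0.188×0.257 = 0.32115.
Under exogeneity, PAF = [P(Y=1) − p₀] / P(Y=1).
PAF = (0.32115 − 0.257) / 0.32115 ≈ 0.1997

PAF ≈ 0.200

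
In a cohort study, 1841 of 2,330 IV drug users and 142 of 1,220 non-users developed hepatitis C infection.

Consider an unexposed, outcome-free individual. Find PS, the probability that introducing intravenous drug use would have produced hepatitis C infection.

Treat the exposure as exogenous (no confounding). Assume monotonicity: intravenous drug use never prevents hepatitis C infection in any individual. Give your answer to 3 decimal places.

PS ≈ 0.762

p₁ = P(outcome | exposed) = 1841/2330 = 0.79013
p₀ = P(outcome | unexposed) = 142/1220 = 0.11639
Under exogeneity and monotonicity, PS = (p₁ − p₀) / (1 − p₀).
PS = (0.79013 − 0.11639) / (1 − 0.11639) = 0.67374 / 0.88361 ≈ 0.7625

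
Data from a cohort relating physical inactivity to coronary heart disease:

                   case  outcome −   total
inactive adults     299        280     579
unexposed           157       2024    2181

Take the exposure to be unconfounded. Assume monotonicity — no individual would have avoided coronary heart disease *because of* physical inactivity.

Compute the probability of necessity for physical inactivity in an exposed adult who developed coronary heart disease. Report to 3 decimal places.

PN ≈ 0.861

p₁ = P(outcome | exposed) = 299/579 = 0.51641
p₀ = P(outcome | unexposed) = 157/2181 = 0.071985
Under exogeneity and monotonicity, PN = (p₁ − p₀)/p₁.
PN = (0.51641 − 0.071985) / 0.51641 ≈ 0.8606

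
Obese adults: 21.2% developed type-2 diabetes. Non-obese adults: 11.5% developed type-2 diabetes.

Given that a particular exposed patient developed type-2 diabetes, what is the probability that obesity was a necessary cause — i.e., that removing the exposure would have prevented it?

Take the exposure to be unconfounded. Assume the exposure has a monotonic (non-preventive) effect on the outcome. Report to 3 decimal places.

PN ≈ 0.458

p₁ = 0.212, p₀ = 0.115.
Under exogeneity and monotonicity, PN = (p₁ − p₀) / p₁.
PN = (0.212 − 0.115) / 0.212 = 0.097 / 0.212 ≈ 0.4575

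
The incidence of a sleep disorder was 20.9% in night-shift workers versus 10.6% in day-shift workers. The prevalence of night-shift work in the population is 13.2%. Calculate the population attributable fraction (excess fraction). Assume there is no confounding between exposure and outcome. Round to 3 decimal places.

PAF ≈ 0.114

p₁ = 0.209, p₀ = 0.106.
Overall risk P(Y=1) = π·p₁ + (1−π)·p₀ = 0.132×0.209 + 0.868×0.106 = 0.1196.
Under exogeneity, PAF = [P(Y=1) − p₀] / P(Y=1).
PAF = (0.1196 − 0.106) / 0.1196 ≈ 0.1137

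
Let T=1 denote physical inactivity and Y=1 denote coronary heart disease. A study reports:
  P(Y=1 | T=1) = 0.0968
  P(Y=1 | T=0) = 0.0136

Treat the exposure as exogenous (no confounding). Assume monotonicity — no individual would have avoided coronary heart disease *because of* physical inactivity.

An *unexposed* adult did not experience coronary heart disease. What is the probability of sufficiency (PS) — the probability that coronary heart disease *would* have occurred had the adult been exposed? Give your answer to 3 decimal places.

PS ≈ 0.084

Let p₁ = 0.0968, p₀ = 0.0136.
Under exogeneity and monotonicity, PS = (p₁ − p₀) / (1 − p₀).
PS = (0.0968 − 0.0136) / (1 − 0.0136) = 0.0832 / 0.9864 ≈ 0.0843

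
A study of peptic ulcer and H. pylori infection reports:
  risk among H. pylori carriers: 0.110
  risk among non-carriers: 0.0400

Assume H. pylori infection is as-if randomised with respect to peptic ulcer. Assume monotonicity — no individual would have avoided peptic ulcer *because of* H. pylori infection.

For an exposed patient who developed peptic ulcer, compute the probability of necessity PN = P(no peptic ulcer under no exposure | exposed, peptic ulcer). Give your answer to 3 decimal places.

Let p₁ = 0.11, p₀ = 0.04.
Under exogeneity and monotonicity, PN = (p₁ − p₀) / p₁.
PN = (0.11 − 0.04) / 0.11 = 0.07 / 0.11 ≈ 0.6364

PN ≈ 0.636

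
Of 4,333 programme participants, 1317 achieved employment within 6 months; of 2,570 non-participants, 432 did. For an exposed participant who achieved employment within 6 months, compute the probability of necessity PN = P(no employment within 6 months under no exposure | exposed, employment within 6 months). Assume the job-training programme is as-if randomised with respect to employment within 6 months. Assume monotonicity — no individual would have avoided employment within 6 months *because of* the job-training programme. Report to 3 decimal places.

p₁ = P(outcome | exposed) = 1317/4333 = 0.30395
p₀ = P(outcome | unexposed) = 432/2570 = 0.16809
Under exogeneity and monotonicity, PN = (p₁ − p₀) / p₁.
PN = (0.30395 − 0.16809) / 0.30395 = 0.13585 / 0.30395 ≈ 0.4470

PN ≈ 0.447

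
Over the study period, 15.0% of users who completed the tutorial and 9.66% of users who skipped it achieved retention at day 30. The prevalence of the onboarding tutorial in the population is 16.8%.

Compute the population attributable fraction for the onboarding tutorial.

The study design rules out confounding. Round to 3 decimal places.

PAF ≈ 0.085

p₁ = 0.15, p₀ = 0.0966.
Overall risk P(Y=1) = π·p₁ + (1−π)·p₀ = 0.168×0.15 + 0.832×0.0966 = 0.10557.
Under exogeneity, PAF = [P(Y=1) − p₀] / P(Y=1).
PAF = (0.10557 − 0.0966) / 0.10557 ≈ 0.0850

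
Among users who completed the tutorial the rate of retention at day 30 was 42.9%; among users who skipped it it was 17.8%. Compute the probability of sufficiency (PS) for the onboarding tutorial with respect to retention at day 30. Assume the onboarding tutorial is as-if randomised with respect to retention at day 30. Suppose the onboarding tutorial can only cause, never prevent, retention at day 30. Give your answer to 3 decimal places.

p₁ = 0.429, p₀ = 0.178.
Under exogeneity and monotonicity, PS = (p₁ − p₀) / (1 − p₀).
PS = (0.429 − 0.178) / (1 − 0.178) = 0.251 / 0.822 ≈ 0.3054

PS ≈ 0.305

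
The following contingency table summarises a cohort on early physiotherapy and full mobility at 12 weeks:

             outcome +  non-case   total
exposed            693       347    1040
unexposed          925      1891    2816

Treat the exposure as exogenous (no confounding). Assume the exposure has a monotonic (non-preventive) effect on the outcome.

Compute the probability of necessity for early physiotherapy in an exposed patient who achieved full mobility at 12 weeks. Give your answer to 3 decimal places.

PN ≈ 0.507

p₁ = P(outcome | exposed) = 693/1040 = 0.66635
p₀ = P(outcome | unexposed) = 925/2816 = 0.32848
Under exogeneity and monotonicity, PN = (p₁ − p₀)/p₁.
PN = (0.66635 − 0.32848) / 0.66635 ≈ 0.5070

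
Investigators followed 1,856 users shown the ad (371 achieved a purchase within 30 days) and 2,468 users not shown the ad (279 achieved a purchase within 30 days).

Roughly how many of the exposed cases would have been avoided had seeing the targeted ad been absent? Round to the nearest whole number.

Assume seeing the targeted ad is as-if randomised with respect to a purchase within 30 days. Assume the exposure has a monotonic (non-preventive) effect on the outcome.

p₁ = P(outcome | exposed) = 371/1856 = 0.19989
p₀ = P(outcome | unexposed) = 279/2468 = 0.11305
PN = (p₁ − p₀)/p₁ = (0.19989 − 0.11305) / 0.19989 ≈ 0.43446.
Attributable cases ≈ PN × (exposed cases) = 0.43446 × 371 ≈ 161.18.

about 161 cases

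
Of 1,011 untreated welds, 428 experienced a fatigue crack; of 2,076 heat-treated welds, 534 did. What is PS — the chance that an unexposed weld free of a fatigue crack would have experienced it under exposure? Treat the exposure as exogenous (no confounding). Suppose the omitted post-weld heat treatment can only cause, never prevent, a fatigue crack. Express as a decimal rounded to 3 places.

p₁ = P(outcome | exposed) = 428/1011 = 0.42334
p₀ = P(outcome | unexposed) = 534/2076 = 0.25723
Under exogeneity and monotonicity, PS = (p₁ − p₀) / (1 − p₀).
PS = (0.42334 − 0.25723) / (1 − 0.25723) = 0.16612 / 0.74277 ≈ 0.2236

PS ≈ 0.224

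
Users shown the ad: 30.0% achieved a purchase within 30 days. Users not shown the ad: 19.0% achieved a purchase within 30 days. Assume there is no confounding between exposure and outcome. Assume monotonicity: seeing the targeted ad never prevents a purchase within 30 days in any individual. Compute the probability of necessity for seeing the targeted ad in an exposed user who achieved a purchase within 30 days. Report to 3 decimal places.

p₁ = 0.3, p₀ = 0.19.
Under exogeneity and monotonicity, PN = (p₁ − p₀) / p₁.
PN = (0.3 − 0.19) / 0.3 = 0.11 / 0.3 ≈ 0.3667

PN ≈ 0.367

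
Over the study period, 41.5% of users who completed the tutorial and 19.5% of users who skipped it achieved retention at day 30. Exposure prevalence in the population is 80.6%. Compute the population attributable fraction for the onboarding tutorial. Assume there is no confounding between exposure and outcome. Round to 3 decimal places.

p₁ = 0.415, p₀ = 0.195.
Overall risk P(Y=1) = π·p₁ + (1−π)·p₀ = 0.806×0.415 + 0.194×0.195 = 0.37232.
Under exogeneity, PAF = [P(Y=1) − p₀] / P(Y=1).
PAF = (0.37232 − 0.195) / 0.37232 ≈ 0.4763

PAF ≈ 0.476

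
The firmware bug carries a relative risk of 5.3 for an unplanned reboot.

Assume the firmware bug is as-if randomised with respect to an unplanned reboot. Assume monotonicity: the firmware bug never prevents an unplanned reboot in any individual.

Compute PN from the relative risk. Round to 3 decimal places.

PN ≈ 0.811

Under exogeneity and monotonicity, PN = (RR − 1) / RR = 1 − 1/RR.
PN = (5.3 − 1) / 5.3 = 4.3 / 5.3 ≈ 0.8113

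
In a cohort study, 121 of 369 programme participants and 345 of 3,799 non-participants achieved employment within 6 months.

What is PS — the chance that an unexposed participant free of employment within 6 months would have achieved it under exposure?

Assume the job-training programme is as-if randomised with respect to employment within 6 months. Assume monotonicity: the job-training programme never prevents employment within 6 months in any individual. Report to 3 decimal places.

p₁ = P(outcome | exposed) = 121/369 = 0.32791
p₀ = P(outcome | unexposed) = 345/3799 = 0.090813
Under exogeneity and monotonicity, PS = (p₁ − p₀) / (1 − p₀).
PS = (0.32791 − 0.090813) / (1 − 0.090813) = 0.2371 / 0.90919 ≈ 0.2608

PS ≈ 0.261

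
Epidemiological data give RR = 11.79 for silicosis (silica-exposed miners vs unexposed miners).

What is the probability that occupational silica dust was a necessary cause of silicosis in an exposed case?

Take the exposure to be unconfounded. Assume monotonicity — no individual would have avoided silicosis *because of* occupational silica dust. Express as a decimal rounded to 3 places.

PN ≈ 0.915

Under exogeneity and monotonicity, PN = (RR − 1) / RR = 1 − 1/RR.
PN = (11.79 − 1) / 11.79 = 10.79 / 11.79 ≈ 0.9152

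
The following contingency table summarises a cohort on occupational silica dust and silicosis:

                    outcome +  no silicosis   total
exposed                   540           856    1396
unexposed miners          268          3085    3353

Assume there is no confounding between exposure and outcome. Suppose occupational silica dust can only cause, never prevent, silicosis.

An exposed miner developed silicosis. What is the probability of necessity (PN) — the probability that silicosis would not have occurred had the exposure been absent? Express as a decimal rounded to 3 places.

PN ≈ 0.793

p₁ = P(outcome | exposed) = 540/1396 = 0.38682
p₀ = P(outcome | unexposed) = 268/3353 = 0.079928
Under exogeneity and monotonicity, PN = (p₁ − p₀)/p₁.
PN = (0.38682 − 0.079928) / 0.38682 ≈ 0.7934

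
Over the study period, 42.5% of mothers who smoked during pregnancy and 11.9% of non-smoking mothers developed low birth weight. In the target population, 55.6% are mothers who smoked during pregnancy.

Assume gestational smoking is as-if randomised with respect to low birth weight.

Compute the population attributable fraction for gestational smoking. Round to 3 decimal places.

p₁ = 0.425, p₀ = 0.119.
Overall risk P(Y=1) = π·p₁ + (1−π)·p₀ = 0.556×0.425 + 0.444×0.119 = 0.28914.
Under exogeneity, PAF = [P(Y=1) − p₀] / P(Y=1).
PAF = (0.28914 − 0.119) / 0.28914 ≈ 0.5884

PAF ≈ 0.588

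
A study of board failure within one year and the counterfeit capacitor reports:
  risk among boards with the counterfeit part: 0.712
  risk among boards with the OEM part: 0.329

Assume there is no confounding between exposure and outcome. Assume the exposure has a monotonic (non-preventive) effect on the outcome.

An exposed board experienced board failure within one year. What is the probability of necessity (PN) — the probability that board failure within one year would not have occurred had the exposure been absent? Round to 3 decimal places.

PN ≈ 0.538

Let p₁ = 0.712, p₀ = 0.329.
Under exogeneity and monotonicity, PN = (p₁ − p₀) / p₁.
PN = (0.712 − 0.329) / 0.712 = 0.383 / 0.712 ≈ 0.5379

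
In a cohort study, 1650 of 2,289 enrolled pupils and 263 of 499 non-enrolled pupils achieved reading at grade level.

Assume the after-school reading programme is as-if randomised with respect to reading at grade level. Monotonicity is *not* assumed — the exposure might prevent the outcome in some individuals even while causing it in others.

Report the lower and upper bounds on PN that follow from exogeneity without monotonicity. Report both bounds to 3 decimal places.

0.269 ≤ PN ≤ 0.656

p₁ = P(outcome | exposed) = 1650/2289 = 0.72084
p₀ = P(outcome | unexposed) = 263/499 = 0.52705
Under exogeneity alone the bounds on PN are max{0,(p₁−p₀)/p₁} ≤ PN ≤ min{1,(1−p₀)/p₁}.
  lower = (p₁ − p₀)/p₁ = 0.19378 / 0.72084 ≈ 0.2688
  upper = min{1, (1 − p₀)/p₁} = 0.47295 / 0.72084 ≈ 0.6561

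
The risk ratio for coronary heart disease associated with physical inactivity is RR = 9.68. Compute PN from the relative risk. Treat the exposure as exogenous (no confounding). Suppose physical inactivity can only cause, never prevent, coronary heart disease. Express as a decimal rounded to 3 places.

Under exogeneity and monotonicity, PN = (RR − 1) / RR = 1 − 1/RR.
PN = (9.68 − 1) / 9.68 = 8.68 / 9.68 ≈ 0.8967

PN ≈ 0.897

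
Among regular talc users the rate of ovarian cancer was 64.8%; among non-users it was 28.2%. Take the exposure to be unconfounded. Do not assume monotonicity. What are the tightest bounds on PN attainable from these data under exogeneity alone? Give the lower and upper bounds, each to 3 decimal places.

p₁ = 0.648, p₀ = 0.282.
Under exogeneity alone the bounds on PN are max{0,(p₁−p₀)/p₁} ≤ PN ≤ min{1,(1−p₀)/p₁}.
  lower = (p₁ − p₀)/p₁ = 0.366 / 0.648 ≈ 0.5648
  upper = min{1, (1 − p₀)/p₁} = 0.718 / 0.648 ≈ 1.1080 → capped at 1

0.565 ≤ PN ≤ 1.000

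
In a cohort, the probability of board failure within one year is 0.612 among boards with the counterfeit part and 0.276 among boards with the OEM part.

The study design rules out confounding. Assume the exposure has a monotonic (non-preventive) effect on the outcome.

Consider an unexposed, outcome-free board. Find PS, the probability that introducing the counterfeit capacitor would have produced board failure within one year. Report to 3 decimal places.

Let p₁ = 0.612, p₀ = 0.276.
Under exogeneity and monotonicity, PS = (p₁ − p₀) / (1 − p₀).
PS = (0.612 − 0.276) / (1 − 0.276) = 0.336 / 0.724 ≈ 0.4641

PS ≈ 0.464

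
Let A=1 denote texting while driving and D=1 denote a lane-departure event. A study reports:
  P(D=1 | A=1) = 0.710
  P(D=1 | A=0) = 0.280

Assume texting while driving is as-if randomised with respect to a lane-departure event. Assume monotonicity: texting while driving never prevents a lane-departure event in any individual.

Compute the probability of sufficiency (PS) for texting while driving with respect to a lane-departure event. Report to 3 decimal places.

PS ≈ 0.597

Let p₁ = 0.71, p₀ = 0.28.
Under exogeneity and monotonicity, PS = (p₁ − p₀) / (1 − p₀).
PS = (0.71 − 0.28) / (1 − 0.28) = 0.43 / 0.72 ≈ 0.5972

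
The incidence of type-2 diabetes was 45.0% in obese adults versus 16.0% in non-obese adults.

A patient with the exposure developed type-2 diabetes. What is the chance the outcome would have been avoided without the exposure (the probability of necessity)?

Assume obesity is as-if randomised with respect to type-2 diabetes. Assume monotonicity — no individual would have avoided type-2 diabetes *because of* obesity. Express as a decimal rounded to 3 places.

PN ≈ 0.644

p₁ = 0.45, p₀ = 0.16.
Under exogeneity and monotonicity, PN = (p₁ − p₀) / p₁.
PN = (0.45 − 0.16) / 0.45 = 0.29 / 0.45 ≈ 0.6444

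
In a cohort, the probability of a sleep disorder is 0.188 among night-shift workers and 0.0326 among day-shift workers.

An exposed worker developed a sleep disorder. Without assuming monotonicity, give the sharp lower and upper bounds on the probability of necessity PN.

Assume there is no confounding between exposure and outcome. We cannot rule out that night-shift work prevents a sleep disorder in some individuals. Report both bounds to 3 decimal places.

0.827 ≤ PN ≤ 1.000

Let p₁ = 0.188, p₀ = 0.0326.
Under exogeneity alone the bounds on PN are max{0,(p₁−p₀)/p₁} ≤ PN ≤ min{1,(1−p₀)/p₁}.
  lower = (p₁ − p₀)/p₁ = 0.1554 / 0.188 ≈ 0.8266
  upper = min{1, (1 − p₀)/p₁} = 0.9674 / 0.188 ≈ 5.1457 → capped at 1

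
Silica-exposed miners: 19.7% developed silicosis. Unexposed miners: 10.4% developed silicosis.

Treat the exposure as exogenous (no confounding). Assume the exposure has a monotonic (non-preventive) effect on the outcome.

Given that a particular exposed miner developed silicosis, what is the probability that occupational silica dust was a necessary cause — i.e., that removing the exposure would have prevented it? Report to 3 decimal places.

PN ≈ 0.472

p₁ = 0.197, p₀ = 0.104.
Under exogeneity and monotonicity, PN = (p₁ − p₀) / p₁.
PN = (0.197 − 0.104) / 0.197 = 0.093 / 0.197 ≈ 0.4721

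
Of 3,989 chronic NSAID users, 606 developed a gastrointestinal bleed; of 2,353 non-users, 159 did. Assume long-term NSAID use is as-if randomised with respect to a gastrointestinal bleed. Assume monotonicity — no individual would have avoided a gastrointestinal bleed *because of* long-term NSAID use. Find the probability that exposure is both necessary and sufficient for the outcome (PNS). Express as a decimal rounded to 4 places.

p₁ = P(outcome | exposed) = 606/3989 = 0.15192
p₀ = P(outcome | unexposed) = 159/2353 = 0.067573
Under exogeneity and monotonicity, PNS = p₁ − p₀.
PNS = 0.15192 − 0.067573 = 0.084344

PNS ≈ 0.0843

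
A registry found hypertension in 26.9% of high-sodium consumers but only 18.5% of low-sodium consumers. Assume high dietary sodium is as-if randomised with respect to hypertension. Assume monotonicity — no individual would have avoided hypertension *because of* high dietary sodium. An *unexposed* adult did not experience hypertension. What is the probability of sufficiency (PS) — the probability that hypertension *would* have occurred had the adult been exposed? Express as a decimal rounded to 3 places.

PS ≈ 0.103

p₁ = 0.269, p₀ = 0.185.
Under exogeneity and monotonicity, PS = (p₁ − p₀) / (1 − p₀).
PS = (0.269 − 0.185) / (1 − 0.185) = 0.084 / 0.815 ≈ 0.1031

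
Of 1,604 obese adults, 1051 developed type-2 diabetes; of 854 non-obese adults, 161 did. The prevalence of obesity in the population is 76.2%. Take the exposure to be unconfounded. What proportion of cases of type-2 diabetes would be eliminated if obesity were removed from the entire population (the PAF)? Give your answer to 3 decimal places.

p₁ = P(outcome | exposed) = 1051/1604 = 0.65524
p₀ = P(outcome | unexposed) = 161/854 = 0.18852
Overall risk P(Y=1) = π·p₁ + (1−π)·p₀ = 0.762×0.65524 + 0.238×0.18852 = 0.54416.
Under exogeneity, PAF = [P(Y=1) − p₀] / P(Y=1).
PAF = (0.54416 − 0.18852) / 0.54416 ≈ 0.6535

PAF ≈ 0.654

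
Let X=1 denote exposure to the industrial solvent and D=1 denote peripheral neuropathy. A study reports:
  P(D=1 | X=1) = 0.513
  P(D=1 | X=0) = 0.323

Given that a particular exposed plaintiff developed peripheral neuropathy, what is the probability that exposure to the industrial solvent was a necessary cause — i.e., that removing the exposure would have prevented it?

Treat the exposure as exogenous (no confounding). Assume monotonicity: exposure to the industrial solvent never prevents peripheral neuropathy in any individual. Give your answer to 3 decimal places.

Let p₁ = 0.513, p₀ = 0.323.
Under exogeneity and monotonicity, PN = (p₁ − p₀) / p₁.
PN = (0.513 − 0.323) / 0.513 = 0.19 / 0.513 ≈ 0.3704

PN ≈ 0.370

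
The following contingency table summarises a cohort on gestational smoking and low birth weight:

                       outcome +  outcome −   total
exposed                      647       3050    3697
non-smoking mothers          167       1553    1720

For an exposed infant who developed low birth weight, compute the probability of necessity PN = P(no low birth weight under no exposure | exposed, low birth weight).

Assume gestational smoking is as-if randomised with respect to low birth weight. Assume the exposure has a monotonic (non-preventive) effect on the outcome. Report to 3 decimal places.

p₁ = P(outcome | exposed) = 647/3697 = 0.17501
p₀ = P(outcome | unexposed) = 167/1720 = 0.097093
Under exogeneity and monotonicity, PN = (p₁ − p₀)/p₁.
PN = (0.17501 − 0.097093) / 0.17501 ≈ 0.4452

PN ≈ 0.445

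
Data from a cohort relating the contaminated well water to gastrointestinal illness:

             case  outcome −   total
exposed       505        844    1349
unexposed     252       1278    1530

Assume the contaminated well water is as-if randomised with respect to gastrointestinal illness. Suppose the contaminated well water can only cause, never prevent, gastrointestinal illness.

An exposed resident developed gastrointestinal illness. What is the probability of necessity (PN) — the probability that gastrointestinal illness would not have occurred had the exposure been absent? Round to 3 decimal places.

p₁ = P(outcome | exposed) = 505/1349 = 0.37435
p₀ = P(outcome | unexposed) = 252/1530 = 0.16471
Under exogeneity and monotonicity, PN = (p₁ − p₀) / p₁.
PN = (0.37435 − 0.16471) / 0.37435 = 0.20965 / 0.37435 ≈ 0.5600

PN ≈ 0.560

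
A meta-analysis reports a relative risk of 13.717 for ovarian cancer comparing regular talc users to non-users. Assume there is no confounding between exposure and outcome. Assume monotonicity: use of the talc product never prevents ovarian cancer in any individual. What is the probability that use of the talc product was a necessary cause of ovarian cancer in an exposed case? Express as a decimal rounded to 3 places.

PN ≈ 0.927

Under exogeneity and monotonicity, PN = (RR − 1) / RR = 1 − 1/RR.
PN = (13.717 − 1) / 13.717 = 12.72 / 13.717 ≈ 0.9271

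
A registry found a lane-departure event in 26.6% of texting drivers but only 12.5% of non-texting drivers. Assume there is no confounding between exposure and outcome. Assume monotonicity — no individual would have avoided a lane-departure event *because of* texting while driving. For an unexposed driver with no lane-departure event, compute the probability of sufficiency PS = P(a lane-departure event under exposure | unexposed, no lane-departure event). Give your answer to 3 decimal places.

PS ≈ 0.161

p₁ = 0.266, p₀ = 0.125.
Under exogeneity and monotonicity, PS = (p₁ − p₀) / (1 − p₀).
PS = (0.266 − 0.125) / (1 − 0.125) = 0.141 / 0.875 ≈ 0.1611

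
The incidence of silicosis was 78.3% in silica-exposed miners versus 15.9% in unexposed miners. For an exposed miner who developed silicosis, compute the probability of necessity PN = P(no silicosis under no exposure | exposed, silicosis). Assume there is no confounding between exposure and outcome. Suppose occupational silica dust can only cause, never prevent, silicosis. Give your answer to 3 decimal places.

p₁ = 0.783, p₀ = 0.159.
Under exogeneity and monotonicity, PN = (p₁ − p₀) / p₁.
PN = (0.783 − 0.159) / 0.783 = 0.624 / 0.783 ≈ 0.7969

PN ≈ 0.797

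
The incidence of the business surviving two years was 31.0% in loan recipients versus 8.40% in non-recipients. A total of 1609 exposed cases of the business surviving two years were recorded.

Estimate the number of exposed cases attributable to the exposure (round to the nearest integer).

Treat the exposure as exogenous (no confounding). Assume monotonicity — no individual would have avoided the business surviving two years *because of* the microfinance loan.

p₁ = 0.31, p₀ = 0.084.
PN = (p₁ − p₀)/p₁ = (0.31 − 0.084) / 0.31 ≈ 0.72903.
Attributable cases ≈ PN × (exposed cases) = 0.72903 × 1609 ≈ 1173.01.

about 1173 cases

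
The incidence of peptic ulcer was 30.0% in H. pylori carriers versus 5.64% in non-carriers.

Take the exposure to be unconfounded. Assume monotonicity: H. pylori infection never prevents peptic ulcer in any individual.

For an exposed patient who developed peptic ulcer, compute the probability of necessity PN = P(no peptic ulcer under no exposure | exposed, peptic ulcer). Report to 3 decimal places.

p₁ = 0.3, p₀ = 0.0564.
Under exogeneity and monotonicity, PN = (p₁ − p₀) / p₁.
PN = (0.3 − 0.0564) / 0.3 = 0.2436 / 0.3 ≈ 0.8120

PN ≈ 0.812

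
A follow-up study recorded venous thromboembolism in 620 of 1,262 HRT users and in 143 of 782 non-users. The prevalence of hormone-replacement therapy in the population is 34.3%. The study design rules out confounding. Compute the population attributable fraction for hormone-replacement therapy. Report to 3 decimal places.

p₁ = P(outcome | exposed) = 620/1262 = 0.49128
p₀ = P(outcome | unexposed) = 143/782 = 0.18286
Overall risk P(Y=1) = π·p₁ + (1−π)·p₀ = 0.343×0.49128 + 0.657×0.18286 = 0.28865.
Under exogeneity, PAF = [P(Y=1) − p₀] / P(Y=1).
PAF = (0.28865 − 0.18286) / 0.28865 ≈ 0.3665

PAF ≈ 0.366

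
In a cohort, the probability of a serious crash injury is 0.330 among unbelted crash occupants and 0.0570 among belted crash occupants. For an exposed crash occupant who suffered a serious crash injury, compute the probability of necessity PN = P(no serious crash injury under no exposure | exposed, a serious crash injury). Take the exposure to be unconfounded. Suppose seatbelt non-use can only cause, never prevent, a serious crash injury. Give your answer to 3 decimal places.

Let p₁ = 0.33, p₀ = 0.057.
Under exogeneity and monotonicity, PN = (p₁ − p₀) / p₁.
PN = (0.33 − 0.057) / 0.33 = 0.273 / 0.33 ≈ 0.8273

PN ≈ 0.827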